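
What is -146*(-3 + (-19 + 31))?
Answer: -1314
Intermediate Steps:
-146*(-3 + (-19 + 31)) = -146*(-3 + 12) = -146*9 = -1314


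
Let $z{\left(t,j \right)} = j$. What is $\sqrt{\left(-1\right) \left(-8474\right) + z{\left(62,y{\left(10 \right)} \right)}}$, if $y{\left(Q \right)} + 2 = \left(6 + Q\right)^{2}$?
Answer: $2 \sqrt{2182} \approx 93.424$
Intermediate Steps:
$y{\left(Q \right)} = -2 + \left(6 + Q\right)^{2}$
$\sqrt{\left(-1\right) \left(-8474\right) + z{\left(62,y{\left(10 \right)} \right)}} = \sqrt{\left(-1\right) \left(-8474\right) - \left(2 - \left(6 + 10\right)^{2}\right)} = \sqrt{8474 - \left(2 - 16^{2}\right)} = \sqrt{8474 + \left(-2 + 256\right)} = \sqrt{8474 + 254} = \sqrt{8728} = 2 \sqrt{2182}$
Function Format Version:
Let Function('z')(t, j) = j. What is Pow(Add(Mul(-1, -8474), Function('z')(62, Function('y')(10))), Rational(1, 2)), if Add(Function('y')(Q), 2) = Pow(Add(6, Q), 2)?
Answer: Mul(2, Pow(2182, Rational(1, 2))) ≈ 93.424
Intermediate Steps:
Function('y')(Q) = Add(-2, Pow(Add(6, Q), 2))
Pow(Add(Mul(-1, -8474), Function('z')(62, Function('y')(10))), Rational(1, 2)) = Pow(Add(Mul(-1, -8474), Add(-2, Pow(Add(6, 10), 2))), Rational(1, 2)) = Pow(Add(8474, Add(-2, Pow(16, 2))), Rational(1, 2)) = Pow(Add(8474, Add(-2, 256)), Rational(1, 2)) = Pow(Add(8474, 254), Rational(1, 2)) = Pow(8728, Rational(1, 2)) = Mul(2, Pow(2182, Rational(1, 2)))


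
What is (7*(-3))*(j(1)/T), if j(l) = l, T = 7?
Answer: -3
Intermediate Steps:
(7*(-3))*(j(1)/T) = (7*(-3))*(1/7) = -21/7 = -21*⅐ = -3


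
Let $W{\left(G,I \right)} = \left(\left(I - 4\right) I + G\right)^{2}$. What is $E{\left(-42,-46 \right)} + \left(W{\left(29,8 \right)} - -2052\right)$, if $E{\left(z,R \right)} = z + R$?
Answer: $5685$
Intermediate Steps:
$E{\left(z,R \right)} = R + z$
$W{\left(G,I \right)} = \left(G + I \left(-4 + I\right)\right)^{2}$ ($W{\left(G,I \right)} = \left(\left(-4 + I\right) I + G\right)^{2} = \left(I \left(-4 + I\right) + G\right)^{2} = \left(G + I \left(-4 + I\right)\right)^{2}$)
$E{\left(-42,-46 \right)} + \left(W{\left(29,8 \right)} - -2052\right) = \left(-46 - 42\right) - \left(-2052 - \left(29 + 8^{2} - 32\right)^{2}\right) = -88 + \left(\left(29 + 64 - 32\right)^{2} + 2052\right) = -88 + \left(61^{2} + 2052\right) = -88 + \left(3721 + 2052\right) = -88 + 5773 = 5685$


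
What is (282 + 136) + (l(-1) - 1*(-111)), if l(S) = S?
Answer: 528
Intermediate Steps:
(282 + 136) + (l(-1) - 1*(-111)) = (282 + 136) + (-1 - 1*(-111)) = 418 + (-1 + 111) = 418 + 110 = 528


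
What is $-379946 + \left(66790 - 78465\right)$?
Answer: $-391621$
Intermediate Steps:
$-379946 + \left(66790 - 78465\right) = -379946 - 11675 = -391621$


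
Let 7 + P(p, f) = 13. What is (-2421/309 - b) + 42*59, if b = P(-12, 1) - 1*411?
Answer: 296142/103 ≈ 2875.2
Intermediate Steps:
P(p, f) = 6 (P(p, f) = -7 + 13 = 6)
b = -405 (b = 6 - 1*411 = 6 - 411 = -405)
(-2421/309 - b) + 42*59 = (-2421/309 - 1*(-405)) + 42*59 = (-2421*1/309 + 405) + 2478 = (-807/103 + 405) + 2478 = 40908/103 + 2478 = 296142/103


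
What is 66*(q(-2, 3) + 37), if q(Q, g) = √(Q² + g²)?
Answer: 2442 + 66*√13 ≈ 2680.0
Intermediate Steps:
66*(q(-2, 3) + 37) = 66*(√((-2)² + 3²) + 37) = 66*(√(4 + 9) + 37) = 66*(√13 + 37) = 66*(37 + √13) = 2442 + 66*√13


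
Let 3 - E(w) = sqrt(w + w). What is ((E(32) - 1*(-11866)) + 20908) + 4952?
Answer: 37721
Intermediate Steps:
E(w) = 3 - sqrt(2)*sqrt(w) (E(w) = 3 - sqrt(w + w) = 3 - sqrt(2*w) = 3 - sqrt(2)*sqrt(w))
((E(32) - 1*(-11866)) + 20908) + 4952 = (((3 - sqrt(2)*sqrt(32)) - 1*(-11866)) + 20908) + 4952 = (((3 - sqrt(2)*4*sqrt(2)) + 11866) + 20908) + 4952 = (((3 - 8) + 11866) + 20908) + 4952 = ((-5 + 11866) + 20908) + 4952 = (11861 + 20908) + 4952 = 32769 + 4952 = 37721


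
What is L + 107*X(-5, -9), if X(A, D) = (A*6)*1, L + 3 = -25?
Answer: -3238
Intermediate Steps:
L = -28 (L = -3 - 25 = -28)
X(A, D) = 6*A (X(A, D) = (6*A)*1 = 6*A)
L + 107*X(-5, -9) = -28 + 107*(6*(-5)) = -28 + 107*(-30) = -28 - 3210 = -3238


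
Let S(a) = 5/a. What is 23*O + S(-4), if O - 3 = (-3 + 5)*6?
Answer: 1375/4 ≈ 343.75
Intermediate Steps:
O = 15 (O = 3 + (-3 + 5)*6 = 3 + 2*6 = 3 + 12 = 15)
23*O + S(-4) = 23*15 + 5/(-4) = 345 + 5*(-1/4) = 345 - 5/4 = 1375/4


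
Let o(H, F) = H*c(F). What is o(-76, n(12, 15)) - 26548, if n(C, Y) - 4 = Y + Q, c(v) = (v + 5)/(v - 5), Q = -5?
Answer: -240376/9 ≈ -26708.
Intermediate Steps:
c(v) = (5 + v)/(-5 + v)
n(C, Y) = -1 + Y (n(C, Y) = 4 + (Y - 5) = 4 + (-5 + Y) = -1 + Y)
o(H, F) = H*(5 + F)/(-5 + F) (o(H, F) = H*((5 + F)/(-5 + F)) = H*(5 + F)/(-5 + F))
o(-76, n(12, 15)) - 26548 = -76*(5 + (-1 + 15))/(-5 + (-1 + 15)) - 26548 = -76*(5 + 14)/(-5 + 14) - 26548 = -76*19/9 - 26548 = -76*1/9*19 - 26548 = -1444/9 - 26548 = -240376/9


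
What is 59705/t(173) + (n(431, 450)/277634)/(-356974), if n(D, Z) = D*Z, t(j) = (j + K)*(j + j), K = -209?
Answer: -1479313172885995/308622684172824 ≈ -4.7933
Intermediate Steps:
t(j) = 2*j*(-209 + j) (t(j) = (j - 209)*(j + j) = (-209 + j)*(2*j) = 2*j*(-209 + j))
59705/t(173) + (n(431, 450)/277634)/(-356974) = 59705/((2*173*(-209 + 173))) + ((431*450)/277634)/(-356974) = 59705/((2*173*(-36))) + (193950*(1/277634))*(-1/356974) = 59705/(-12456) + (96975/138817)*(-1/356974) = 59705*(-1/12456) - 96975/49554059758 = -59705/12456 - 96975/49554059758 = -1479313172885995/308622684172824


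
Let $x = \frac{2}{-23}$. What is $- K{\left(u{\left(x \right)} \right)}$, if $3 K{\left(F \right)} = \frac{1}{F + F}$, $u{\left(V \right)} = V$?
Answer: $\frac{23}{12} \approx 1.9167$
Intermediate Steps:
$x = - \frac{2}{23}$ ($x = 2 \left(- \frac{1}{23}\right) = - \frac{2}{23} \approx -0.086957$)
$K{\left(F \right)} = \frac{1}{6 F}$ ($K{\left(F \right)} = \frac{1}{3 \left(F + F\right)} = \frac{1}{3 \cdot 2 F} = \frac{\frac{1}{2} \frac{1}{F}}{3} = \frac{1}{6 F}$)
$- K{\left(u{\left(x \right)} \right)} = - \frac{1}{6 \left(- \frac{2}{23}\right)} = - \frac{-23}{6 \cdot 2} = \left(-1\right) \left(- \frac{23}{12}\right) = \frac{23}{12}$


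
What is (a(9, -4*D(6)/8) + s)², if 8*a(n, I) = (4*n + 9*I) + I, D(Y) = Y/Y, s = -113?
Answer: 762129/64 ≈ 11908.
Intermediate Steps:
D(Y) = 1
a(n, I) = n/2 + 5*I/4 (a(n, I) = ((4*n + 9*I) + I)/8 = (4*n + 10*I)/8 = n/2 + 5*I/4)
(a(9, -4*D(6)/8) + s)² = (((½)*9 + 5*(-4/(8/1))/4) - 113)² = ((9/2 + 5*(-4/(8*1))/4) - 113)² = ((9/2 + 5*(-4/8)/4) - 113)² = ((9/2 + 5*(-4*⅛)/4) - 113)² = ((9/2 + (5/4)*(-½)) - 113)² = ((9/2 - 5/8) - 113)² = (31/8 - 113)² = (-873/8)² = 762129/64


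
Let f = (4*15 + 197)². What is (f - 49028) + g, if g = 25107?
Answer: 42128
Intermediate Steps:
f = 66049 (f = (60 + 197)² = 257² = 66049)
(f - 49028) + g = (66049 - 49028) + 25107 = 17021 + 25107 = 42128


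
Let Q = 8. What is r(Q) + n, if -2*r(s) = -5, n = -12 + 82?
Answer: 145/2 ≈ 72.500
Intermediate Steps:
n = 70
r(s) = 5/2 (r(s) = -½*(-5) = 5/2)
r(Q) + n = 5/2 + 70 = 145/2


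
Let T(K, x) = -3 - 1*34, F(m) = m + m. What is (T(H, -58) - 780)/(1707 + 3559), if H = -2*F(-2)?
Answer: -817/5266 ≈ -0.15515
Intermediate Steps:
F(m) = 2*m
H = 8 (H = -4*(-2) = -2*(-4) = 8)
T(K, x) = -37 (T(K, x) = -3 - 34 = -37)
(T(H, -58) - 780)/(1707 + 3559) = (-37 - 780)/(1707 + 3559) = -817/5266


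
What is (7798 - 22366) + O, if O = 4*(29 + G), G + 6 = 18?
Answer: -14404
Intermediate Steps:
G = 12 (G = -6 + 18 = 12)
O = 164 (O = 4*(29 + 12) = 4*41 = 164)
(7798 - 22366) + O = (7798 - 22366) + 164 = -14568 + 164 = -14404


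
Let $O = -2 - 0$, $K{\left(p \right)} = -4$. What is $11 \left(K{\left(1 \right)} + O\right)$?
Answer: $-66$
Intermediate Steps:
$O = -2$ ($O = -2 + 0 = -2$)
$11 \left(K{\left(1 \right)} + O\right) = 11 \left(-4 - 2\right) = 11 \left(-6\right) = -66$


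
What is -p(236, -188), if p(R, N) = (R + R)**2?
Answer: -222784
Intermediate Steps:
p(R, N) = 4*R**2 (p(R, N) = (2*R)**2 = 4*R**2)
-p(236, -188) = -4*236**2 = -4*55696 = -1*222784 = -222784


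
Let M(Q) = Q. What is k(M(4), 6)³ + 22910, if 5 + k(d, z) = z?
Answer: 22911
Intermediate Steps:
k(d, z) = -5 + z
k(M(4), 6)³ + 22910 = (-5 + 6)³ + 22910 = 1³ + 22910 = 1 + 22910 = 22911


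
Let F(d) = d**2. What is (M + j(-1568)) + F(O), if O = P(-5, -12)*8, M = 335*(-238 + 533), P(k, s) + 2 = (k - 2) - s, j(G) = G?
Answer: 97833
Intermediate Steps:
P(k, s) = -4 + k - s (P(k, s) = -2 + ((k - 2) - s) = -2 + ((-2 + k) - s) = -2 + (-2 + k - s) = -4 + k - s)
M = 98825 (M = 335*295 = 98825)
O = 24 (O = (-4 - 5 - 1*(-12))*8 = (-4 - 5 + 12)*8 = 3*8 = 24)
(M + j(-1568)) + F(O) = (98825 - 1568) + 24**2 = 97257 + 576 = 97833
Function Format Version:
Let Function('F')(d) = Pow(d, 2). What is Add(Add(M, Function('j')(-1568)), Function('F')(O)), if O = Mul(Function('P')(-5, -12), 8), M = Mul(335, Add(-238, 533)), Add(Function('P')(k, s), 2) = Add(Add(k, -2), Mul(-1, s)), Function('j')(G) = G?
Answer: 97833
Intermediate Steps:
Function('P')(k, s) = Add(-4, k, Mul(-1, s)) (Function('P')(k, s) = Add(-2, Add(Add(k, -2), Mul(-1, s))) = Add(-2, Add(Add(-2, k), Mul(-1, s))) = Add(-2, Add(-2, k, Mul(-1, s))) = Add(-4, k, Mul(-1, s)))
M = 98825 (M = Mul(335, 295) = 98825)
O = 24 (O = Mul(Add(-4, -5, Mul(-1, -12)), 8) = Mul(Add(-4, -5, 12), 8) = Mul(3, 8) = 24)
Add(Add(M, Function('j')(-1568)), Function('F')(O)) = Add(Add(98825, -1568), Pow(24, 2)) = Add(97257, 576) = 97833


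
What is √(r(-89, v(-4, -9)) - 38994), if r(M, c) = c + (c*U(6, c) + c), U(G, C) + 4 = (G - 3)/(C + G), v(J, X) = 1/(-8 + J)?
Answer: I*√7076452566/426 ≈ 197.47*I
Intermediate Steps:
U(G, C) = -4 + (-3 + G)/(C + G) (U(G, C) = -4 + (G - 3)/(C + G) = -4 + (-3 + G)/(C + G))
r(M, c) = 2*c + c*(-21 - 4*c)/(6 + c) (r(M, c) = c + (c*((-3 - 4*c - 3*6)/(c + 6)) + c) = c + (c*((-3 - 4*c - 18)/(6 + c)) + c) = c + (c*((-21 - 4*c)/(6 + c)) + c) = c + (c*(-21 - 4*c)/(6 + c) + c) = c + (c + c*(-21 - 4*c)/(6 + c)) = 2*c + c*(-21 - 4*c)/(6 + c))
√(r(-89, v(-4, -9)) - 38994) = √((-9 - 2/(-8 - 4))/((-8 - 4)*(6 + 1/(-8 - 4))) - 38994) = √((-9 - 2/(-12))/((-12)*(6 + 1/(-12))) - 38994) = √(-(-9 - 2*(-1/12))/(12*(6 - 1/12)) - 38994) = √(-(-9 + ⅙)/(12*71/12) - 38994) = √(-1/12*12/71*(-53/6) - 38994) = √(53/426 - 38994) = √(-16611391/426) = I*√7076452566/426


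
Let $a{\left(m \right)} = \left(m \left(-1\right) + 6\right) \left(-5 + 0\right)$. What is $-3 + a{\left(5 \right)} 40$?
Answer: $-203$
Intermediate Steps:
$a{\left(m \right)} = -30 + 5 m$ ($a{\left(m \right)} = \left(- m + 6\right) \left(-5\right) = \left(6 - m\right) \left(-5\right) = -30 + 5 m$)
$-3 + a{\left(5 \right)} 40 = -3 + \left(-30 + 5 \cdot 5\right) 40 = -3 + \left(-30 + 25\right) 40 = -3 - 200 = -203$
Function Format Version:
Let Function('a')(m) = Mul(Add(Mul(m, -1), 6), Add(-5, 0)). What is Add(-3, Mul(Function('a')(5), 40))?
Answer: -203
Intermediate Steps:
Function('a')(m) = Add(-30, Mul(5, m)) (Function('a')(m) = Mul(Add(Mul(-1, m), 6), -5) = Mul(Add(6, Mul(-1, m)), -5) = Add(-30, Mul(5, m)))
Add(-3, Mul(Function('a')(5), 40)) = Add(-3, Mul(Add(-30, Mul(5, 5)), 40)) = Add(-3, Mul(Add(-30, 25), 40)) = Add(-3, Mul(-5, 40)) = Add(-3, -200) = -203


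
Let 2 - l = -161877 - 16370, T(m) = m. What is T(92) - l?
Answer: -178157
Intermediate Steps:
l = 178249 (l = 2 - (-161877 - 16370) = 2 - 1*(-178247) = 2 + 178247 = 178249)
T(92) - l = 92 - 1*178249 = 92 - 178249 = -178157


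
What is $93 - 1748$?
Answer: $-1655$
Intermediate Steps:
$93 - 1748 = -1655$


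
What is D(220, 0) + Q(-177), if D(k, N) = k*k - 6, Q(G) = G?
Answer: 48217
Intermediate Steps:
D(k, N) = -6 + k**2 (D(k, N) = k**2 - 6 = -6 + k**2)
D(220, 0) + Q(-177) = (-6 + 220**2) - 177 = (-6 + 48400) - 177 = 48394 - 177 = 48217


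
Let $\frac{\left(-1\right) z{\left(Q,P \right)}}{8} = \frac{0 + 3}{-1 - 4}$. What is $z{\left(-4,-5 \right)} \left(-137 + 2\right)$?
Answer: $-648$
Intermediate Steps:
$z{\left(Q,P \right)} = \frac{24}{5}$ ($z{\left(Q,P \right)} = - 8 \frac{0 + 3}{-1 - 4} = - 8 \frac{3}{-5} = - 8 \cdot 3 \left(- \frac{1}{5}\right) = \left(-8\right) \left(- \frac{3}{5}\right) = \frac{24}{5}$)
$z{\left(-4,-5 \right)} \left(-137 + 2\right) = \frac{24 \left(-137 + 2\right)}{5} = \frac{24}{5} \left(-135\right) = -648$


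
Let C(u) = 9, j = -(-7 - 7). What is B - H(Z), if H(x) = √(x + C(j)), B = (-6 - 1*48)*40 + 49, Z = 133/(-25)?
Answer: -2111 - 2*√23/5 ≈ -2112.9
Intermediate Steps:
j = 14 (j = -1*(-14) = 14)
Z = -133/25 (Z = 133*(-1/25) = -133/25 ≈ -5.3200)
B = -2111 (B = (-6 - 48)*40 + 49 = -54*40 + 49 = -2160 + 49 = -2111)
H(x) = √(9 + x) (H(x) = √(x + 9) = √(9 + x))
B - H(Z) = -2111 - √(9 - 133/25) = -2111 - √(92/25) = -2111 - 2*√23/5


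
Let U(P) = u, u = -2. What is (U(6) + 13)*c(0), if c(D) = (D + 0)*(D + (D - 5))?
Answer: 0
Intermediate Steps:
U(P) = -2
c(D) = D*(-5 + 2*D) (c(D) = D*(D + (-5 + D)) = D*(-5 + 2*D))
(U(6) + 13)*c(0) = (-2 + 13)*(0*(-5 + 2*0)) = 11*(0*(-5 + 0)) = 11*(0*(-5)) = 11*0 = 0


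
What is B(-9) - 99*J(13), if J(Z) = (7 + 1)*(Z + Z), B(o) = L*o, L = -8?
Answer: -20520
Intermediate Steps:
B(o) = -8*o
J(Z) = 16*Z (J(Z) = 8*(2*Z) = 16*Z)
B(-9) - 99*J(13) = -8*(-9) - 1584*13 = 72 - 99*208 = 72 - 20592 = -20520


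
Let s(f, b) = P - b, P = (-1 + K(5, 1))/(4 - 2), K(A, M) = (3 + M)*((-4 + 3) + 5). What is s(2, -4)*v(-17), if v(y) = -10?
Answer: -115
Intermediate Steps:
K(A, M) = 12 + 4*M (K(A, M) = (3 + M)*(-1 + 5) = (3 + M)*4 = 12 + 4*M)
P = 15/2 (P = (-1 + (12 + 4*1))/(4 - 2) = (-1 + (12 + 4))/2 = (-1 + 16)*(½) = 15*(½) = 15/2 ≈ 7.5000)
s(f, b) = 15/2 - b
s(2, -4)*v(-17) = (15/2 - 1*(-4))*(-10) = (15/2 + 4)*(-10) = (23/2)*(-10) = -115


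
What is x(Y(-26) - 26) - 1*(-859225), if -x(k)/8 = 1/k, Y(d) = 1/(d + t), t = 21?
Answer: 112558515/131 ≈ 8.5923e+5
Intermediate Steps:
Y(d) = 1/(21 + d) (Y(d) = 1/(d + 21) = 1/(21 + d))
x(k) = -8/k
x(Y(-26) - 26) - 1*(-859225) = -8/(1/(21 - 26) - 26) - 1*(-859225) = -8/(1/(-5) - 26) + 859225 = -8/(-⅕ - 26) + 859225 = -8/(-131/5) + 859225 = -8*(-5/131) + 859225 = 40/131 + 859225 = 112558515/131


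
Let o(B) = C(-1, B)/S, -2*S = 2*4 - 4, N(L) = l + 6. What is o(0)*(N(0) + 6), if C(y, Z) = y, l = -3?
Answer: 9/2 ≈ 4.5000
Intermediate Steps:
N(L) = 3 (N(L) = -3 + 6 = 3)
S = -2 (S = -(2*4 - 4)/2 = -(8 - 4)/2 = -½*4 = -2)
o(B) = ½ (o(B) = -1/(-2) = -1*(-½) = ½)
o(0)*(N(0) + 6) = (3 + 6)/2 = (½)*9 = 9/2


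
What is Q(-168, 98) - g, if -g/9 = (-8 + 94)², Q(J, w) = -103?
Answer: 66461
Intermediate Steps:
g = -66564 (g = -9*(-8 + 94)² = -9*86² = -9*7396 = -66564)
Q(-168, 98) - g = -103 - 1*(-66564) = -103 + 66564 = 66461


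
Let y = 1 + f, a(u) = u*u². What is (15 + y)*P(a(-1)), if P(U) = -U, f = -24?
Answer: -8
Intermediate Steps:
a(u) = u³
y = -23 (y = 1 - 24 = -23)
(15 + y)*P(a(-1)) = (15 - 23)*(-1*(-1)³) = -(-8)*(-1) = -8*1 = -8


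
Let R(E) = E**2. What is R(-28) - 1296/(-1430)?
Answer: 561208/715 ≈ 784.91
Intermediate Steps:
R(-28) - 1296/(-1430) = (-28)**2 - 1296/(-1430) = 784 - 1/1430*(-1296) = 784 + 648/715 = 561208/715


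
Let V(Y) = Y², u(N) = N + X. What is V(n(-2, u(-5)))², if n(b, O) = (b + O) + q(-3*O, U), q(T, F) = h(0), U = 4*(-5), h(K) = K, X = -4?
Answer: 14641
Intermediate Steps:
u(N) = -4 + N (u(N) = N - 4 = -4 + N)
U = -20
q(T, F) = 0
n(b, O) = O + b (n(b, O) = (b + O) + 0 = (O + b) + 0 = O + b)
V(n(-2, u(-5)))² = (((-4 - 5) - 2)²)² = ((-9 - 2)²)² = ((-11)²)² = 121² = 14641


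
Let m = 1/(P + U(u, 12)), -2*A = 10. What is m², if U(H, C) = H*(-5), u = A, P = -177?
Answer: 1/23104 ≈ 4.3283e-5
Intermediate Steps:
A = -5 (A = -½*10 = -5)
u = -5
U(H, C) = -5*H
m = -1/152 (m = 1/(-177 - 5*(-5)) = 1/(-177 + 25) = 1/(-152) = -1/152 ≈ -0.0065789)
m² = (-1/152)² = 1/23104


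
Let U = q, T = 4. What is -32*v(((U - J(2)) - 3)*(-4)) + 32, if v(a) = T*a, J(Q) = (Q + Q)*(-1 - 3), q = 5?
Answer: 9248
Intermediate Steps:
J(Q) = -8*Q (J(Q) = (2*Q)*(-4) = -8*Q)
U = 5
v(a) = 4*a
-32*v(((U - J(2)) - 3)*(-4)) + 32 = -128*((5 - (-8)*2) - 3)*(-4) + 32 = -128*((5 - 1*(-16)) - 3)*(-4) + 32 = -128*((5 + 16) - 3)*(-4) + 32 = -128*(21 - 3)*(-4) + 32 = -128*18*(-4) + 32 = -128*(-72) + 32 = -32*(-288) + 32 = 9216 + 32 = 9248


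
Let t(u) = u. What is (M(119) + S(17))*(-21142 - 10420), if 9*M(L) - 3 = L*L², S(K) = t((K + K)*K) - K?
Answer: -53346439582/9 ≈ -5.9274e+9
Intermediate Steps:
S(K) = -K + 2*K² (S(K) = (K + K)*K - K = (2*K)*K - K = 2*K² - K = -K + 2*K²)
M(L) = ⅓ + L³/9 (M(L) = ⅓ + (L*L²)/9 = ⅓ + L³/9)
(M(119) + S(17))*(-21142 - 10420) = ((⅓ + (⅑)*119³) + 17*(-1 + 2*17))*(-21142 - 10420) = ((⅓ + (⅑)*1685159) + 17*(-1 + 34))*(-31562) = ((⅓ + 1685159/9) + 17*33)*(-31562) = (1685162/9 + 561)*(-31562) = (1690211/9)*(-31562) = -53346439582/9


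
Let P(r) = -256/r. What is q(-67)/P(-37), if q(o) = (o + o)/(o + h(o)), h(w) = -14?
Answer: 2479/10368 ≈ 0.23910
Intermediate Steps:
q(o) = 2*o/(-14 + o) (q(o) = (o + o)/(o - 14) = (2*o)/(-14 + o) = 2*o/(-14 + o))
q(-67)/P(-37) = (2*(-67)/(-14 - 67))/((-256/(-37))) = (2*(-67)/(-81))/((-256*(-1/37))) = (2*(-67)*(-1/81))/(256/37) = (134/81)*(37/256) = 2479/10368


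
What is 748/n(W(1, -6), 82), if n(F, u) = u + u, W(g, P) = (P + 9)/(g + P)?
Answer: 187/41 ≈ 4.5610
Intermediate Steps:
W(g, P) = (9 + P)/(P + g)
n(F, u) = 2*u
748/n(W(1, -6), 82) = 748/((2*82)) = 748/164 = 748*(1/164) = 187/41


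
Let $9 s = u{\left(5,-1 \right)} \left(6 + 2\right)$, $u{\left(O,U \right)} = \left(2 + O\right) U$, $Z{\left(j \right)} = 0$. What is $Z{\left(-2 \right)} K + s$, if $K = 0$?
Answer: $- \frac{56}{9} \approx -6.2222$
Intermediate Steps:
$u{\left(O,U \right)} = U \left(2 + O\right)$
$s = - \frac{56}{9}$ ($s = \frac{- (2 + 5) \left(6 + 2\right)}{9} = \frac{\left(-1\right) 7 \cdot 8}{9} = \frac{\left(-7\right) 8}{9} = \frac{1}{9} \left(-56\right) = - \frac{56}{9} \approx -6.2222$)
$Z{\left(-2 \right)} K + s = 0 \cdot 0 - \frac{56}{9} = 0 - \frac{56}{9} = - \frac{56}{9}$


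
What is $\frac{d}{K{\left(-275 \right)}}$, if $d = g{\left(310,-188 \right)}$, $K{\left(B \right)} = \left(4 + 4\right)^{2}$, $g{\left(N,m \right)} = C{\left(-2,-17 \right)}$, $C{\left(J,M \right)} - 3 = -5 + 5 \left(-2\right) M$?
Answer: $\frac{21}{8} \approx 2.625$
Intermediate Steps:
$C{\left(J,M \right)} = -2 - 10 M$ ($C{\left(J,M \right)} = 3 + \left(-5 + 5 \left(-2\right) M\right) = 3 - \left(5 + 10 M\right) = -2 - 10 M$)
$g{\left(N,m \right)} = 168$ ($g{\left(N,m \right)} = -2 - -170 = -2 + 170 = 168$)
$K{\left(B \right)} = 64$ ($K{\left(B \right)} = 8^{2} = 64$)
$d = 168$
$\frac{d}{K{\left(-275 \right)}} = \frac{168}{64} = 168 \cdot \frac{1}{64} = \frac{21}{8}$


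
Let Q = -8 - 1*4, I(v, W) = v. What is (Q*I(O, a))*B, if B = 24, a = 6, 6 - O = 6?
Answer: 0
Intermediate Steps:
O = 0 (O = 6 - 1*6 = 6 - 6 = 0)
Q = -12 (Q = -8 - 4 = -12)
(Q*I(O, a))*B = -12*0*24 = 0*24 = 0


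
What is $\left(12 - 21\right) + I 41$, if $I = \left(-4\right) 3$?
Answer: $-501$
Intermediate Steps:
$I = -12$
$\left(12 - 21\right) + I 41 = \left(12 - 21\right) - 492 = -9 - 492 = -501$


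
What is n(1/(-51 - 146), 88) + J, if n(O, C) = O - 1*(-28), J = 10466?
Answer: 2067317/197 ≈ 10494.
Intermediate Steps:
n(O, C) = 28 + O (n(O, C) = O + 28 = 28 + O)
n(1/(-51 - 146), 88) + J = (28 + 1/(-51 - 146)) + 10466 = (28 + 1/(-197)) + 10466 = (28 - 1/197) + 10466 = 5515/197 + 10466 = 2067317/197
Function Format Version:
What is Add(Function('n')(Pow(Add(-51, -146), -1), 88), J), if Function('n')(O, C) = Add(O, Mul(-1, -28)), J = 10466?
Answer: Rational(2067317, 197) ≈ 10494.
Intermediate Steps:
Function('n')(O, C) = Add(28, O) (Function('n')(O, C) = Add(O, 28) = Add(28, O))
Add(Function('n')(Pow(Add(-51, -146), -1), 88), J) = Add(Add(28, Pow(Add(-51, -146), -1)), 10466) = Add(Add(28, Pow(-197, -1)), 10466) = Add(Add(28, Rational(-1, 197)), 10466) = Add(Rational(5515, 197), 10466) = Rational(2067317, 197)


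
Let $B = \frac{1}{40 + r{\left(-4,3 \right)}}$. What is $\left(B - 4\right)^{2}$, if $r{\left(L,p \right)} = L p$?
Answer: $\frac{12321}{784} \approx 15.716$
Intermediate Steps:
$B = \frac{1}{28}$ ($B = \frac{1}{40 - 12} = \frac{1}{28} \approx 0.035714$)
$\left(B - 4\right)^{2} = \left(\frac{1}{28} - 4\right)^{2} = \left(- \frac{111}{28}\right)^{2} = \frac{12321}{784}$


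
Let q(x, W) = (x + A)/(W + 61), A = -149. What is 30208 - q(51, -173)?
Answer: 241657/8 ≈ 30207.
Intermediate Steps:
q(x, W) = (-149 + x)/(61 + W) (q(x, W) = (x - 149)/(W + 61) = (-149 + x)/(61 + W))
30208 - q(51, -173) = 30208 - (-149 + 51)/(61 - 173) = 30208 - (-98)/(-112) = 30208 - (-1)*(-98)/112 = 30208 - 1*7/8 = 30208 - 7/8 = 241657/8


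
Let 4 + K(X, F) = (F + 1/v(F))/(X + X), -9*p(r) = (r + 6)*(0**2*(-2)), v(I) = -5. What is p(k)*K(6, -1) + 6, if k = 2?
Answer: 6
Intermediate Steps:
p(r) = 0 (p(r) = -(r + 6)*0**2*(-2)/9 = -(6 + r)*0*(-2)/9 = -(6 + r)*0/9 = -1/9*0 = 0)
K(X, F) = -4 + (-1/5 + F)/(2*X) (K(X, F) = -4 + (F + 1/(-5))/(X + X) = -4 + (F - 1/5)/((2*X)) = -4 + (-1/5 + F)*(1/(2*X)) = -4 + (-1/5 + F)/(2*X))
p(k)*K(6, -1) + 6 = 0*((1/10)*(-1 - 40*6 + 5*(-1))/6) + 6 = 0*((1/10)*(1/6)*(-1 - 240 - 5)) + 6 = 0*((1/10)*(1/6)*(-246)) + 6 = 0*(-41/10) + 6 = 0 + 6 = 6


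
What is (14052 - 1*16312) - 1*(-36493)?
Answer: 34233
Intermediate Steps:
(14052 - 1*16312) - 1*(-36493) = (14052 - 16312) + 36493 = -2260 + 36493 = 34233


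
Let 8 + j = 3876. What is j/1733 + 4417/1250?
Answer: 12489661/2166250 ≈ 5.7656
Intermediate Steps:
j = 3868 (j = -8 + 3876 = 3868)
j/1733 + 4417/1250 = 3868/1733 + 4417/1250 = 12489661/2166250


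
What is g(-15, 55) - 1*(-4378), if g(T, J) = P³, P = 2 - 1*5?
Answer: 4351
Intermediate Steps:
P = -3 (P = 2 - 5 = -3)
g(T, J) = -27 (g(T, J) = (-3)³ = -27)
g(-15, 55) - 1*(-4378) = -27 - 1*(-4378) = -27 + 4378 = 4351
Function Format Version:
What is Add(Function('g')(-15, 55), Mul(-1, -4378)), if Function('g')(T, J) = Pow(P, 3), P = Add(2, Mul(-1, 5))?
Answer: 4351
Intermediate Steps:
P = -3 (P = Add(2, -5) = -3)
Function('g')(T, J) = -27 (Function('g')(T, J) = Pow(-3, 3) = -27)
Add(Function('g')(-15, 55), Mul(-1, -4378)) = Add(-27, Mul(-1, -4378)) = Add(-27, 4378) = 4351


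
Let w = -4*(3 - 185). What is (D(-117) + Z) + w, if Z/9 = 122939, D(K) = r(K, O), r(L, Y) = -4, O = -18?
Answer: 1107175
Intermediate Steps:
D(K) = -4
w = 728 (w = -4*(-182) = 728)
Z = 1106451 (Z = 9*122939 = 1106451)
(D(-117) + Z) + w = (-4 + 1106451) + 728 = 1106447 + 728 = 1107175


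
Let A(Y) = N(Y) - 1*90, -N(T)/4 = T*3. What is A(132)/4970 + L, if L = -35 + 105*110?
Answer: 28613938/2485 ≈ 11515.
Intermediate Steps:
N(T) = -12*T (N(T) = -4*T*3 = -12*T)
L = 11515 (L = -35 + 11550 = 11515)
A(Y) = -90 - 12*Y (A(Y) = -12*Y - 1*90 = -12*Y - 90 = -90 - 12*Y)
A(132)/4970 + L = (-90 - 12*132)/4970 + 11515 = (-90 - 1584)*(1/4970) + 11515 = -1674*1/4970 + 11515 = -837/2485 + 11515 = 28613938/2485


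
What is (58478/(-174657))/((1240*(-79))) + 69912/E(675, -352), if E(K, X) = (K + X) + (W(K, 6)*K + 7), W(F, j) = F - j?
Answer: 5696089427263/36818206097460 ≈ 0.15471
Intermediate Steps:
E(K, X) = 7 + K + X + K*(-6 + K) (E(K, X) = (K + X) + ((K - 1*6)*K + 7) = (K + X) + ((K - 6)*K + 7) = (K + X) + ((-6 + K)*K + 7) = (K + X) + (K*(-6 + K) + 7) = (K + X) + (7 + K*(-6 + K)) = 7 + K + X + K*(-6 + K))
(58478/(-174657))/((1240*(-79))) + 69912/E(675, -352) = (58478/(-174657))/((1240*(-79))) + 69912/(7 + 675 - 352 + 675*(-6 + 675)) = (58478*(-1/174657))/(-97960) + 69912/(7 + 675 - 352 + 675*669) = -8354/24951*(-1/97960) + 69912/(7 + 675 - 352 + 451575) = 4177/1222099980 + 69912/451905 = 4177/1222099980 + 69912*(1/451905) = 4177/1222099980 + 23304/150635 = 5696089427263/36818206097460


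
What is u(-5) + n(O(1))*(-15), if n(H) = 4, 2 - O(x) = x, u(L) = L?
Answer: -65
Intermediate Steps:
O(x) = 2 - x
u(-5) + n(O(1))*(-15) = -5 + 4*(-15) = -5 - 60 = -65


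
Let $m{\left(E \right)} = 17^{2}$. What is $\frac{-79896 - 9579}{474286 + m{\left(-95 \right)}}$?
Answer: $- \frac{3579}{18983} \approx -0.18854$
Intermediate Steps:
$m{\left(E \right)} = 289$
$\frac{-79896 - 9579}{474286 + m{\left(-95 \right)}} = \frac{-79896 - 9579}{474286 + 289} = - \frac{89475}{474575} = \left(-89475\right) \frac{1}{474575} = - \frac{3579}{18983}$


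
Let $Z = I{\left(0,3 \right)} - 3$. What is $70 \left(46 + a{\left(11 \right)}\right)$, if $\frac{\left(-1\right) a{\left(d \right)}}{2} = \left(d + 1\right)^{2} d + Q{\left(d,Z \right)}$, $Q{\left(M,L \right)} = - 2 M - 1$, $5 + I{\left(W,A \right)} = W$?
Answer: $-215320$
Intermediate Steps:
$I{\left(W,A \right)} = -5 + W$
$Z = -8$ ($Z = \left(-5 + 0\right) - 3 = -5 - 3 = -8$)
$Q{\left(M,L \right)} = -1 - 2 M$ ($Q{\left(M,L \right)} = - 2 M - 1 = -1 - 2 M$)
$a{\left(d \right)} = 2 + 4 d - 2 d \left(1 + d\right)^{2}$ ($a{\left(d \right)} = - 2 \left(\left(d + 1\right)^{2} d - \left(1 + 2 d\right)\right) = - 2 \left(\left(1 + d\right)^{2} d - \left(1 + 2 d\right)\right) = - 2 \left(d \left(1 + d\right)^{2} - \left(1 + 2 d\right)\right) = - 2 \left(-1 - 2 d + d \left(1 + d\right)^{2}\right) = 2 + 4 d - 2 d \left(1 + d\right)^{2}$)
$70 \left(46 + a{\left(11 \right)}\right) = 70 \left(46 + \left(2 + 4 \cdot 11 - 22 \left(1 + 11\right)^{2}\right)\right) = 70 \left(46 + \left(2 + 44 - 22 \cdot 12^{2}\right)\right) = 70 \left(46 + \left(2 + 44 - 22 \cdot 144\right)\right) = 70 \left(46 + \left(2 + 44 - 3168\right)\right) = 70 \left(46 - 3122\right) = 70 \left(-3076\right) = -215320$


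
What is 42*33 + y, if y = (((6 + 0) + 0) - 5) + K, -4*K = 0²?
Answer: 1387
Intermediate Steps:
K = 0 (K = -¼*0² = -¼*0 = 0)
y = 1 (y = (((6 + 0) + 0) - 5) + 0 = ((6 + 0) - 5) + 0 = (6 - 5) + 0 = 1 + 0 = 1)
42*33 + y = 42*33 + 1 = 1386 + 1 = 1387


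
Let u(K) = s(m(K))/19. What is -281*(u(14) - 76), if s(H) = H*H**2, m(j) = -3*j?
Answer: 21224492/19 ≈ 1.1171e+6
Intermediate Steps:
s(H) = H**3
u(K) = -27*K**3/19 (u(K) = (-3*K)**3/19 = -27*K**3*(1/19) = -27*K**3/19)
-281*(u(14) - 76) = -281*(-27/19*14**3 - 76) = -281*(-27/19*2744 - 76) = -281*(-74088/19 - 76) = -281*(-75532/19) = 21224492/19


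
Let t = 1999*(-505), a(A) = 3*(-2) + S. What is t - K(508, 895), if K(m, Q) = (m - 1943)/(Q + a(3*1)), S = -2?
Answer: -895420630/887 ≈ -1.0095e+6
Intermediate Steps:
a(A) = -8 (a(A) = 3*(-2) - 2 = -6 - 2 = -8)
K(m, Q) = (-1943 + m)/(-8 + Q) (K(m, Q) = (m - 1943)/(Q - 8) = (-1943 + m)/(-8 + Q))
t = -1009495
t - K(508, 895) = -1009495 - (-1943 + 508)/(-8 + 895) = -1009495 - (-1435)/887 = -1009495 - 1*(-1435/887) = -1009495 + 1435/887 = -895420630/887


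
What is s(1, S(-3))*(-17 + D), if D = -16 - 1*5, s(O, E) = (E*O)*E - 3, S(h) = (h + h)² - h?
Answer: -57684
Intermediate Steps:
S(h) = -h + 4*h² (S(h) = (2*h)² - h = 4*h² - h = -h + 4*h²)
s(O, E) = -3 + O*E² (s(O, E) = O*E² - 3 = -3 + O*E²)
D = -21 (D = -16 - 5 = -21)
s(1, S(-3))*(-17 + D) = (-3 + 1*(-3*(-1 + 4*(-3)))²)*(-17 - 21) = (-3 + 1*(-3*(-1 - 12))²)*(-38) = (-3 + 1*(-3*(-13))²)*(-38) = (-3 + 1*39²)*(-38) = (-3 + 1*1521)*(-38) = (-3 + 1521)*(-38) = 1518*(-38) = -57684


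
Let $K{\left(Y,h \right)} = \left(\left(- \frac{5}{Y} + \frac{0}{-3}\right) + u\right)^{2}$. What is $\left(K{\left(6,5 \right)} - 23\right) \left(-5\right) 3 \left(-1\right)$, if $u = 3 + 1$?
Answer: $- \frac{2335}{12} \approx -194.58$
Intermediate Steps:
$u = 4$
$K{\left(Y,h \right)} = \left(4 - \frac{5}{Y}\right)^{2}$ ($K{\left(Y,h \right)} = \left(\left(- \frac{5}{Y} + \frac{0}{-3}\right) + 4\right)^{2} = \left(\left(- \frac{5}{Y} + 0 \left(- \frac{1}{3}\right)\right) + 4\right)^{2} = \left(\left(- \frac{5}{Y} + 0\right) + 4\right)^{2} = \left(- \frac{5}{Y} + 4\right)^{2} = \left(4 - \frac{5}{Y}\right)^{2}$)
$\left(K{\left(6,5 \right)} - 23\right) \left(-5\right) 3 \left(-1\right) = \left(\frac{\left(-5 + 4 \cdot 6\right)^{2}}{36} - 23\right) \left(-5\right) 3 \left(-1\right) = \left(\frac{\left(-5 + 24\right)^{2}}{36} - 23\right) \left(\left(-15\right) \left(-1\right)\right) = \left(\frac{19^{2}}{36} - 23\right) 15 = \left(\frac{1}{36} \cdot 361 - 23\right) 15 = \left(\frac{361}{36} - 23\right) 15 = \left(- \frac{467}{36}\right) 15 = - \frac{2335}{12}$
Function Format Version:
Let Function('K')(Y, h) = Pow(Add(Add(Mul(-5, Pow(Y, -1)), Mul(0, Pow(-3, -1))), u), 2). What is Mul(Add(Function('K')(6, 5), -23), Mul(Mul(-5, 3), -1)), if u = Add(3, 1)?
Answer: Rational(-2335, 12) ≈ -194.58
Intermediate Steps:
u = 4
Function('K')(Y, h) = Pow(Add(4, Mul(-5, Pow(Y, -1))), 2) (Function('K')(Y, h) = Pow(Add(Add(Mul(-5, Pow(Y, -1)), Mul(0, Pow(-3, -1))), 4), 2) = Pow(Add(Add(Mul(-5, Pow(Y, -1)), Mul(0, Rational(-1, 3))), 4), 2) = Pow(Add(Add(Mul(-5, Pow(Y, -1)), 0), 4), 2) = Pow(Add(Mul(-5, Pow(Y, -1)), 4), 2) = Pow(Add(4, Mul(-5, Pow(Y, -1))), 2))
Mul(Add(Function('K')(6, 5), -23), Mul(Mul(-5, 3), -1)) = Mul(Add(Mul(Pow(6, -2), Pow(Add(-5, Mul(4, 6)), 2)), -23), Mul(Mul(-5, 3), -1)) = Mul(Add(Mul(Rational(1, 36), Pow(Add(-5, 24), 2)), -23), Mul(-15, -1)) = Mul(Add(Mul(Rational(1, 36), Pow(19, 2)), -23), 15) = Mul(Add(Mul(Rational(1, 36), 361), -23), 15) = Mul(Add(Rational(361, 36), -23), 15) = Mul(Rational(-467, 36), 15) = Rational(-2335, 12)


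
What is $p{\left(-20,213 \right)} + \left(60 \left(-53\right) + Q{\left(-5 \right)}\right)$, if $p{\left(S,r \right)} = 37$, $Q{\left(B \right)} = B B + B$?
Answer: $-3123$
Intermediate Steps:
$Q{\left(B \right)} = B + B^{2}$ ($Q{\left(B \right)} = B^{2} + B = B + B^{2}$)
$p{\left(-20,213 \right)} + \left(60 \left(-53\right) + Q{\left(-5 \right)}\right) = 37 - \left(3180 + 5 \left(1 - 5\right)\right) = 37 - 3160 = -3123$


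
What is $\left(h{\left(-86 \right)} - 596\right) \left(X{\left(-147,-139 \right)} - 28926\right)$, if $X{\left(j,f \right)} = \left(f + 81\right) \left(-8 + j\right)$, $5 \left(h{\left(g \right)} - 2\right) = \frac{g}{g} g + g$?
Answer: $\frac{62638912}{5} \approx 1.2528 \cdot 10^{7}$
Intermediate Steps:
$h{\left(g \right)} = 2 + \frac{2 g}{5}$ ($h{\left(g \right)} = 2 + \frac{\frac{g}{g} g + g}{5} = 2 + \frac{1 g + g}{5} = 2 + \frac{g + g}{5} = 2 + \frac{2 g}{5}$)
$X{\left(j,f \right)} = \left(-8 + j\right) \left(81 + f\right)$ ($X{\left(j,f \right)} = \left(81 + f\right) \left(-8 + j\right) = \left(-8 + j\right) \left(81 + f\right)$)
$\left(h{\left(-86 \right)} - 596\right) \left(X{\left(-147,-139 \right)} - 28926\right) = \left(\left(2 + \frac{2}{5} \left(-86\right)\right) - 596\right) \left(\left(-648 - -1112 + 81 \left(-147\right) - -20433\right) - 28926\right) = \left(\left(2 - \frac{172}{5}\right) - 596\right) \left(\left(-648 + 1112 - 11907 + 20433\right) - 28926\right) = \left(- \frac{162}{5} - 596\right) \left(8990 - 28926\right) = \left(- \frac{3142}{5}\right) \left(-19936\right) = \frac{62638912}{5}$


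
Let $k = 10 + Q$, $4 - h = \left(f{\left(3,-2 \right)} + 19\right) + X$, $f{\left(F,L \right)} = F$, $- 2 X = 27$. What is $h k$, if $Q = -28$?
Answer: $81$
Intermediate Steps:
$X = - \frac{27}{2}$ ($X = \left(- \frac{1}{2}\right) 27 = - \frac{27}{2} \approx -13.5$)
$h = - \frac{9}{2}$ ($h = 4 - \left(\left(3 + 19\right) - \frac{27}{2}\right) = 4 - \left(22 - \frac{27}{2}\right) = 4 - \frac{17}{2} = - \frac{9}{2} \approx -4.5$)
$k = -18$ ($k = 10 - 28 = -18$)
$h k = \left(- \frac{9}{2}\right) \left(-18\right) = 81$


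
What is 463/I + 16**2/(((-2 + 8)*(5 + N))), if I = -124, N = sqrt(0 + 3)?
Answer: 24401/4092 - 64*sqrt(3)/33 ≈ 2.6040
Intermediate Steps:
N = sqrt(3) ≈ 1.7320
463/I + 16**2/(((-2 + 8)*(5 + N))) = 463/(-124) + 16**2/(((-2 + 8)*(5 + sqrt(3)))) = 463*(-1/124) + 256/((6*(5 + sqrt(3)))) = -463/124 + 256/(30 + 6*sqrt(3))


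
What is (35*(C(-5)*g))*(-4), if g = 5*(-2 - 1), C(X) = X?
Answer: -10500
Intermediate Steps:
g = -15 (g = 5*(-3) = -15)
(35*(C(-5)*g))*(-4) = (35*(-5*(-15)))*(-4) = (35*75)*(-4) = 2625*(-4) = -10500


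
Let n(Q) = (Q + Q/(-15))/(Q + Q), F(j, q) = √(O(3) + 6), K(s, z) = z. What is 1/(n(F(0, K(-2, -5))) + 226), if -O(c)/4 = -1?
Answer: 15/3397 ≈ 0.0044157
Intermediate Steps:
O(c) = 4 (O(c) = -4*(-1) = 4)
F(j, q) = √10 (F(j, q) = √(4 + 6) = √10)
n(Q) = 7/15 (n(Q) = (Q + Q*(-1/15))/((2*Q)) = (Q - Q/15)*(1/(2*Q)) = (14*Q/15)*(1/(2*Q)) = 7/15)
1/(n(F(0, K(-2, -5))) + 226) = 1/(7/15 + 226) = 1/(3397/15) = 15/3397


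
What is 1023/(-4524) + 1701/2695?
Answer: 235159/580580 ≈ 0.40504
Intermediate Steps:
1023/(-4524) + 1701/2695 = 1023*(-1/4524) + 1701*(1/2695) = -341/1508 + 243/385 = 235159/580580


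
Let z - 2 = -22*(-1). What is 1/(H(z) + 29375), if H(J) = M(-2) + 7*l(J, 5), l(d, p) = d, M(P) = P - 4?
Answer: 1/29537 ≈ 3.3856e-5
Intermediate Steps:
M(P) = -4 + P
z = 24 (z = 2 - 22*(-1) = 2 + 22 = 24)
H(J) = -6 + 7*J (H(J) = (-4 - 2) + 7*J = -6 + 7*J)
1/(H(z) + 29375) = 1/((-6 + 7*24) + 29375) = 1/((-6 + 168) + 29375) = 1/(162 + 29375) = 1/29537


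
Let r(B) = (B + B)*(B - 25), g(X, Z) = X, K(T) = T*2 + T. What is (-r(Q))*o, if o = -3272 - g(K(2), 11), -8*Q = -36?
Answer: -604791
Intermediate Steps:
Q = 9/2 (Q = -⅛*(-36) = 9/2 ≈ 4.5000)
K(T) = 3*T (K(T) = 2*T + T = 3*T)
r(B) = 2*B*(-25 + B) (r(B) = (2*B)*(-25 + B) = 2*B*(-25 + B))
o = -3278 (o = -3272 - 3*2 = -3272 - 1*6 = -3272 - 6 = -3278)
(-r(Q))*o = -2*9*(-25 + 9/2)/2*(-3278) = -2*9*(-41)/(2*2)*(-3278) = -1*(-369/2)*(-3278) = (369/2)*(-3278) = -604791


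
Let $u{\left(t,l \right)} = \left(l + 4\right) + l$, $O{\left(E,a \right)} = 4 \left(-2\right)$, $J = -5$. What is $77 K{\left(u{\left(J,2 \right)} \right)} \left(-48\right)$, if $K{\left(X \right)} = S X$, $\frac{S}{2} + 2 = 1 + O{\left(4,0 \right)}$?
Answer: $532224$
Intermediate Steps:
$O{\left(E,a \right)} = -8$
$u{\left(t,l \right)} = 4 + 2 l$ ($u{\left(t,l \right)} = \left(4 + l\right) + l = 4 + 2 l$)
$S = -18$ ($S = -4 + 2 \left(1 - 8\right) = -4 + 2 \left(-7\right) = -4 - 14 = -18$)
$K{\left(X \right)} = - 18 X$
$77 K{\left(u{\left(J,2 \right)} \right)} \left(-48\right) = 77 \left(- 18 \left(4 + 2 \cdot 2\right)\right) \left(-48\right) = 77 \left(- 18 \left(4 + 4\right)\right) \left(-48\right) = 77 \left(\left(-18\right) 8\right) \left(-48\right) = 77 \left(-144\right) \left(-48\right) = \left(-11088\right) \left(-48\right) = 532224$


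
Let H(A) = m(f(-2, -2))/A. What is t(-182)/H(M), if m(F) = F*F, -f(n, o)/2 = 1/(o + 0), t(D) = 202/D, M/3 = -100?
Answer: 30300/91 ≈ 332.97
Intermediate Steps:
M = -300 (M = 3*(-100) = -300)
f(n, o) = -2/o (f(n, o) = -2/(o + 0) = -2/o)
m(F) = F²
H(A) = 1/A (H(A) = (-2/(-2))²/A = (-2*(-½))²/A = 1²/A = 1/A)
t(-182)/H(M) = (202/(-182))/(1/(-300)) = (202*(-1/182))/(-1/300) = -101/91*(-300) = 30300/91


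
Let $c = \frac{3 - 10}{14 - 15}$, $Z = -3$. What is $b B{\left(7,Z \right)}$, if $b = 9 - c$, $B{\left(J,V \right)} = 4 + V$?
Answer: $2$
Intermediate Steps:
$c = 7$ ($c = - \frac{7}{-1} = \left(-7\right) \left(-1\right) = 7$)
$b = 2$ ($b = 9 - 7 = 2$)
$b B{\left(7,Z \right)} = 2 \left(4 - 3\right) = 2 \cdot 1 = 2$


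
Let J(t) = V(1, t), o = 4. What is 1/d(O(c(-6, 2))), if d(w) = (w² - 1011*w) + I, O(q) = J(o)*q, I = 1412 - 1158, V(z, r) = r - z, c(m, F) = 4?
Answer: -1/11734 ≈ -8.5222e-5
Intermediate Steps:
I = 254
J(t) = -1 + t (J(t) = t - 1*1 = t - 1 = -1 + t)
O(q) = 3*q (O(q) = (-1 + 4)*q = 3*q)
d(w) = 254 + w² - 1011*w (d(w) = (w² - 1011*w) + 254 = 254 + w² - 1011*w)
1/d(O(c(-6, 2))) = 1/(254 + (3*4)² - 3033*4) = 1/(254 + 12² - 1011*12) = 1/(254 + 144 - 12132) = 1/(-11734) = -1/11734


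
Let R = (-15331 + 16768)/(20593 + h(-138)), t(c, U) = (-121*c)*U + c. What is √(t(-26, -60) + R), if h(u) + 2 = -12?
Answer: I*√79949942995403/20579 ≈ 434.5*I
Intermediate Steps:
h(u) = -14 (h(u) = -2 - 12 = -14)
t(c, U) = c - 121*U*c (t(c, U) = -121*U*c + c = c - 121*U*c)
R = 1437/20579 (R = (-15331 + 16768)/(20593 - 14) = 1437/20579 ≈ 0.069829)
√(t(-26, -60) + R) = √(-26*(1 - 121*(-60)) + 1437/20579) = √(-26*(1 + 7260) + 1437/20579) = √(-26*7261 + 1437/20579) = √(-188786 + 1437/20579) = √(-3885025657/20579) = I*√79949942995403/20579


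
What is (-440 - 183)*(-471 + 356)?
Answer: 71645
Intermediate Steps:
(-440 - 183)*(-471 + 356) = -623*(-115) = 71645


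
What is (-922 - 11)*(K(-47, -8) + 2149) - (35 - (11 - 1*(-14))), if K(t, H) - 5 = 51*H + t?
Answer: -1585177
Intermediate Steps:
K(t, H) = 5 + t + 51*H (K(t, H) = 5 + (51*H + t) = 5 + (t + 51*H) = 5 + t + 51*H)
(-922 - 11)*(K(-47, -8) + 2149) - (35 - (11 - 1*(-14))) = (-922 - 11)*((5 - 47 + 51*(-8)) + 2149) - (35 - (11 - 1*(-14))) = -933*((5 - 47 - 408) + 2149) - (35 - (11 + 14)) = -933*(-450 + 2149) - (35 - 1*25) = -933*1699 - (35 - 25) = -1585167 - 1*10 = -1585167 - 10 = -1585177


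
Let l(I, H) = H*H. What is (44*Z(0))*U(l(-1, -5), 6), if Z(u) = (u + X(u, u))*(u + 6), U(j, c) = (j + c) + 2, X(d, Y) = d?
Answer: 0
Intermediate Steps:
l(I, H) = H**2
U(j, c) = 2 + c + j (U(j, c) = (c + j) + 2 = 2 + c + j)
Z(u) = 2*u*(6 + u) (Z(u) = (u + u)*(u + 6) = (2*u)*(6 + u) = 2*u*(6 + u))
(44*Z(0))*U(l(-1, -5), 6) = (44*(2*0*(6 + 0)))*(2 + 6 + (-5)**2) = (44*(2*0*6))*(2 + 6 + 25) = (44*0)*33 = 0*33 = 0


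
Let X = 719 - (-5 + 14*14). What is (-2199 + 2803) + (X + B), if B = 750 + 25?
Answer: 1907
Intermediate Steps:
B = 775
X = 528 (X = 719 - (-5 + 196) = 719 - 1*191 = 719 - 191 = 528)
(-2199 + 2803) + (X + B) = (-2199 + 2803) + (528 + 775) = 604 + 1303 = 1907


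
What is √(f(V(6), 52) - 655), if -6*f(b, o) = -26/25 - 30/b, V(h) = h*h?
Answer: I*√589219/30 ≈ 25.587*I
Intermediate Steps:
V(h) = h²
f(b, o) = 13/75 + 5/b (f(b, o) = -(-26/25 - 30/b)/6 = 13/75 + 5/b)
√(f(V(6), 52) - 655) = √((13/75 + 5/(6²)) - 655) = √((13/75 + 5/36) - 655) = √(281/900 - 655) = √(-589219/900) = I*√589219/30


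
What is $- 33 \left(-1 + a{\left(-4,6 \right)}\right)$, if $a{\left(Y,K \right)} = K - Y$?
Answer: $-297$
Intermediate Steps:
$- 33 \left(-1 + a{\left(-4,6 \right)}\right) = - 33 \left(-1 + \left(6 - -4\right)\right) = - 33 \left(-1 + \left(6 + 4\right)\right) = - 33 \left(-1 + 10\right) = \left(-33\right) 9 = -297$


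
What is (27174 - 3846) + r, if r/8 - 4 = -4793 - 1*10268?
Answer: -97128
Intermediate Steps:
r = -120456 (r = 32 + 8*(-4793 - 1*10268) = 32 + 8*(-4793 - 10268) = 32 + 8*(-15061) = 32 - 120488 = -120456)
(27174 - 3846) + r = (27174 - 3846) - 120456 = 23328 - 120456 = -97128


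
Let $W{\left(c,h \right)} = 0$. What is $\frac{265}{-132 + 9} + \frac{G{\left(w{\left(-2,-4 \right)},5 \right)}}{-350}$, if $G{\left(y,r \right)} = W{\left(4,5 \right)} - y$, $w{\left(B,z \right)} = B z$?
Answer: $- \frac{45883}{21525} \approx -2.1316$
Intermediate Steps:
$G{\left(y,r \right)} = - y$ ($G{\left(y,r \right)} = 0 - y = - y$)
$\frac{265}{-132 + 9} + \frac{G{\left(w{\left(-2,-4 \right)},5 \right)}}{-350} = \frac{265}{-132 + 9} + \frac{\left(-1\right) \left(\left(-2\right) \left(-4\right)\right)}{-350} = \frac{265}{-123} + \left(-1\right) 8 \left(- \frac{1}{350}\right) = 265 \left(- \frac{1}{123}\right) - - \frac{4}{175} = - \frac{265}{123} + \frac{4}{175} = - \frac{45883}{21525}$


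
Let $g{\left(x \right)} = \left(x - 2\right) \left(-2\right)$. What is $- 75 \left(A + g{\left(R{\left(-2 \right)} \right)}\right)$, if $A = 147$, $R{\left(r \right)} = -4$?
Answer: $-11925$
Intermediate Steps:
$g{\left(x \right)} = 4 - 2 x$ ($g{\left(x \right)} = \left(-2 + x\right) \left(-2\right) = 4 - 2 x$)
$- 75 \left(A + g{\left(R{\left(-2 \right)} \right)}\right) = - 75 \left(147 + \left(4 - -8\right)\right) = - 75 \left(147 + \left(4 + 8\right)\right) = - 75 \left(147 + 12\right) = \left(-75\right) 159 = -11925$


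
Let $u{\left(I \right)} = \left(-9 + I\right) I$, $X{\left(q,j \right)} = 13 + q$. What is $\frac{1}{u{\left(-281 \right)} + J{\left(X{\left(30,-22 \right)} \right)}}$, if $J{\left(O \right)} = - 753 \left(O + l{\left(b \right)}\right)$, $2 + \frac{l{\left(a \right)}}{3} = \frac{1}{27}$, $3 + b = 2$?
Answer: $\frac{3}{160636} \approx 1.8676 \cdot 10^{-5}$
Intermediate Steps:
$b = -1$ ($b = -3 + 2 = -1$)
$l{\left(a \right)} = - \frac{53}{9}$ ($l{\left(a \right)} = -6 + \frac{3}{27} = -6 + 3 \cdot \frac{1}{27} = -6 + \frac{1}{9} = - \frac{53}{9}$)
$u{\left(I \right)} = I \left(-9 + I\right)$
$J{\left(O \right)} = \frac{13303}{3} - 753 O$ ($J{\left(O \right)} = - 753 \left(O - \frac{53}{9}\right) = - 753 \left(- \frac{53}{9} + O\right) = \frac{13303}{3} - 753 O$)
$\frac{1}{u{\left(-281 \right)} + J{\left(X{\left(30,-22 \right)} \right)}} = \frac{1}{- 281 \left(-9 - 281\right) + \left(\frac{13303}{3} - 753 \left(13 + 30\right)\right)} = \frac{1}{\left(-281\right) \left(-290\right) + \left(\frac{13303}{3} - 32379\right)} = \frac{1}{81490 + \left(\frac{13303}{3} - 32379\right)} = \frac{1}{81490 - \frac{83834}{3}} = \frac{1}{\frac{160636}{3}} = \frac{3}{160636}$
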